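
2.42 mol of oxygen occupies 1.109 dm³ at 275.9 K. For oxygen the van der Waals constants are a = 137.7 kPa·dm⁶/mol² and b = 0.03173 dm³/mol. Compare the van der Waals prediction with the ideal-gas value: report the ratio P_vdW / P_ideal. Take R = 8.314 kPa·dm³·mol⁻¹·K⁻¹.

P_vdW / P_ideal ≈ 0.9434

Ideal: P_ideal = nRT/V = (2.42)(8.314)(275.9)/1.109 = 5005.48 kPa
vdW: P = nRT/(V − nb) − a n²/V² = 5551.07/1.03221 − 806.426/1.22988 = 5377.85 − 655.695 = 4722.16 kPa
Ratio = 4722.16/5005.48 = 0.9434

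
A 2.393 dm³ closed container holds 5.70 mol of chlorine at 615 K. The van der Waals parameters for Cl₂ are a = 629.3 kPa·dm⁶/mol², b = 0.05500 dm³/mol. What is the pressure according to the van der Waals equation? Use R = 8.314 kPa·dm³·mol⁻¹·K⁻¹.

P = nRT/(V − nb) − a n²/V²
nRT/(V − nb) = (5.70)(8.314)(615)/(2.393 − 5.70×0.05500) = 29145/2.0795 = 14015 kPa
a n²/V² = (629.3)(5.70)²/(2.393)² = 3570.4 kPa
P = 14015 − 3570.4 = 10445 kPa

P ≈ 10445 kPa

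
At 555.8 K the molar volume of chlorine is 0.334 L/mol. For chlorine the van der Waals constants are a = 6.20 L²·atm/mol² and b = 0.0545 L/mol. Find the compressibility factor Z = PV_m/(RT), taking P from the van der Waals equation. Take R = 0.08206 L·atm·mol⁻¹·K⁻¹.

Z ≈ 0.7880

P = RT/(V_m − b) − a/V_m² = (0.08206)(555.8)/(0.334 − 0.0545) − 6.20/(0.334)²
  = 45.609/0.27950 − 55.577 = 163.18 − 55.577 = 107.60 atm
Z = PV_m/(RT) = (107.60)(0.334)/((0.08206)(555.8)) = 35.938/45.609 = 0.7880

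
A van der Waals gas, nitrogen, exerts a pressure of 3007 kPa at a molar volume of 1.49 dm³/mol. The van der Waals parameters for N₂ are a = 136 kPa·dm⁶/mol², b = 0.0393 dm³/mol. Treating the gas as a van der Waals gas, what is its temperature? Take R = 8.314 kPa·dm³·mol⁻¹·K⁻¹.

T ≈ 535.4 K

T = (P + a/V_m²)(V_m − b)/R
P + a/V_m² = 3007 + 136/(1.49)² = 3068.3 kPa
V_m − b = 1.49 − 0.0393 = 1.4507 dm³/mol
T = (3068.3)(1.4507)/8.314 = 535.4 K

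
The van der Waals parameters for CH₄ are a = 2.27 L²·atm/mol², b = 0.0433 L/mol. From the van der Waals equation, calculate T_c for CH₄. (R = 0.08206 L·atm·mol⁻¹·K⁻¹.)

For a van der Waals gas, T_c = 8a/(27Rb).
T_c = 8×2.27/(27×0.08206×0.0433) = 18.160/0.095936 = 189.3 K

T_c ≈ 189.3 K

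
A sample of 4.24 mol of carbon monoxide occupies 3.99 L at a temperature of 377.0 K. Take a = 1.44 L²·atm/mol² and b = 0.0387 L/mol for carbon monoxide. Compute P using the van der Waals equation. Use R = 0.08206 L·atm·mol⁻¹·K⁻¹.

P ≈ 32.66 atm

P = nRT/(V − nb) − a n²/V²
nRT/(V − nb) = (4.24)(0.08206)(377.0)/(3.99 − 4.24×0.0387) = 131.17/3.8259 = 34.285 atm
a n²/V² = (1.44)(4.24)²/(3.99)² = 1.6261 atm
P = 34.285 − 1.6261 = 32.66 atm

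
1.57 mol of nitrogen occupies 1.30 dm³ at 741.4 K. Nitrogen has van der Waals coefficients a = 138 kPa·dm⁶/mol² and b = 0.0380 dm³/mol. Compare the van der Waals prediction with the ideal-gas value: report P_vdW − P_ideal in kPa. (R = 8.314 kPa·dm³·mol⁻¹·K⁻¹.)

ΔP ≈ 156.8 kPa

Ideal: P_ideal = nRT/V = (1.57)(8.314)(741.4)/1.30 = 7444.21 kPa
vdW: P = nRT/(V − nb) − a n²/V² = 9677.48/1.24034 − 340.156/1.69000 = 7802.28 − 201.276 = 7601.00 kPa
ΔP = 7601.00 − 7444.21 = 156.8 kPa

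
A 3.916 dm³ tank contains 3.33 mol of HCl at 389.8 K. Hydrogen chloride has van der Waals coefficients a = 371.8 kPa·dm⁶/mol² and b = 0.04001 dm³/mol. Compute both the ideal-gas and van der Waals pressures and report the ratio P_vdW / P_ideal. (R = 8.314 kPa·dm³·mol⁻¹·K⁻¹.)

P_vdW / P_ideal ≈ 0.9377

Ideal: P_ideal = nRT/V = (3.33)(8.314)(389.8)/3.916 = 2755.84 kPa
vdW: P = nRT/(V − nb) − a n²/V² = 10791.9/3.78277 − 4122.85/15.3351 = 2852.91 − 268.851 = 2584.06 kPa
Ratio = 2584.06/2755.84 = 0.9377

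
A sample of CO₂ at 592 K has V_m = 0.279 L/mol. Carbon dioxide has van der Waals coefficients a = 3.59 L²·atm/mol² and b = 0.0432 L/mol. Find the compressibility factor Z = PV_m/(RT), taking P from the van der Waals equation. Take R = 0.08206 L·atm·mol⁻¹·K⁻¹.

Z ≈ 0.9183

P = RT/(V_m − b) − a/V_m² = (0.08206)(592)/(0.279 − 0.0432) − 3.59/(0.279)²
  = 48.580/0.23580 − 46.120 = 206.02 − 46.120 = 159.90 atm
Z = PV_m/(RT) = (159.90)(0.279)/((0.08206)(592)) = 44.612/48.580 = 0.9183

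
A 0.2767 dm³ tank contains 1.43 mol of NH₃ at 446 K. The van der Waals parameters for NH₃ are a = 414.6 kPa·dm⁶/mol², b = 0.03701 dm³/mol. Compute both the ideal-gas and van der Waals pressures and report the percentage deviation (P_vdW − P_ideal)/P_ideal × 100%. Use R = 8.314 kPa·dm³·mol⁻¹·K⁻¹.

Ideal: P_ideal = nRT/V = (1.43)(8.314)(446)/0.2767 = 19163.4 kPa
vdW: P = nRT/(V − nb) − a n²/V² = 5302.50/0.223776 − 847.816/0.0765629 = 23695.6 − 11073.5 = 12622.1 kPa
% deviation = (12622.1 − 19163.4)/19163.4 × 100% = -34.13%

-34.13 %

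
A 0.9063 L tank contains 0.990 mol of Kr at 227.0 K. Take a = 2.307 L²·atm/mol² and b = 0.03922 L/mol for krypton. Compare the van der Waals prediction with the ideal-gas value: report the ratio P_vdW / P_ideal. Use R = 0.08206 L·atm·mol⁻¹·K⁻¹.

Ideal: P_ideal = nRT/V = (0.990)(0.08206)(227.0)/0.9063 = 20.3479 atm
vdW: P = nRT/(V − nb) − a n²/V² = 18.4413/0.867472 − 2.26109/0.821380 = 21.2587 − 2.75279 = 18.5059 atm
Ratio = 18.5059/20.3479 = 0.9095

P_vdW / P_ideal ≈ 0.9095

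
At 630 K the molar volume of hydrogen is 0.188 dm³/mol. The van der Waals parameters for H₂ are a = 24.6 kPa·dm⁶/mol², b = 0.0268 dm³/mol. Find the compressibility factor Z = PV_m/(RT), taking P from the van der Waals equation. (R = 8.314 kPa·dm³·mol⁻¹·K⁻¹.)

P = RT/(V_m − b) − a/V_m² = (8.314)(630)/(0.188 − 0.0268) − 24.6/(0.188)²
  = 5237.8/0.16120 − 696.02 = 32493 − 696.02 = 31797 kPa
Z = PV_m/(RT) = (31797)(0.188)/((8.314)(630)) = 5977.8/5237.8 = 1.141

Z ≈ 1.141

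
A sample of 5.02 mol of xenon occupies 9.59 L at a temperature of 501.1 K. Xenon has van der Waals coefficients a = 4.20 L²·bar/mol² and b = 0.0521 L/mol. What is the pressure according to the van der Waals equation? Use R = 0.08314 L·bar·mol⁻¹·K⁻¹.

P = nRT/(V − nb) − a n²/V²
nRT/(V − nb) = (5.02)(0.08314)(501.1)/(9.59 − 5.02×0.0521) = 209.14/9.3285 = 22.419 bar
a n²/V² = (4.20)(5.02)²/(9.59)² = 1.1509 bar
P = 22.419 − 1.1509 = 21.27 bar

P ≈ 21.27 bar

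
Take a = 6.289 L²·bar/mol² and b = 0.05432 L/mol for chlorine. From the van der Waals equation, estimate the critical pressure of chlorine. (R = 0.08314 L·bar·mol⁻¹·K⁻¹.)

P_c ≈ 78.94 bar

For a van der Waals gas, P_c = a/(27b²).
P_c = 6.289/(27×(0.05432)²) = 6.289/0.079668 = 78.94 bar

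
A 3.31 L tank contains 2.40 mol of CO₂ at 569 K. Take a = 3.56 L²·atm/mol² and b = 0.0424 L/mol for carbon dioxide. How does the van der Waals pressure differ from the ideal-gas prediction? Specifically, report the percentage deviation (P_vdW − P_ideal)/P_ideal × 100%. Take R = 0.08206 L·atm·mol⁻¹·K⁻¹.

-2.36 %

Ideal: P_ideal = nRT/V = (2.40)(0.08206)(569)/3.31 = 33.8553 atm
vdW: P = nRT/(V − nb) − a n²/V² = 112.061/3.20824 − 20.5056/10.9561 = 34.9291 − 1.87161 = 33.0575 atm
% deviation = (33.0575 − 33.8553)/33.8553 × 100% = -2.36%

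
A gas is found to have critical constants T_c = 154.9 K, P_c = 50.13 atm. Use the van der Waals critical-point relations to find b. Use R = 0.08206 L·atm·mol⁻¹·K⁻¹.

b ≈ 0.03170 L/mol

From T_c = 8a/(27Rb) and P_c = a/(27b²): b = R T_c/(8 P_c).
b = (0.08206)(154.9)/(8×50.13) = 12.711/401.04 = 0.03170 L/mol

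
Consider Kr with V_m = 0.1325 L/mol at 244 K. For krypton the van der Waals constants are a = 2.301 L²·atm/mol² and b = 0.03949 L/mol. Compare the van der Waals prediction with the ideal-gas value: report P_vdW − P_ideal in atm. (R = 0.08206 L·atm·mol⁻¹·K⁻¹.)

Ideal: P_ideal = RT/V_m = (0.08206)(244)/0.1325 = 151.114 atm
vdW: P = RT/(V_m − b) − a/V_m² = 20.0226/0.0930100 − 2.301/0.0175563 = 215.274 − 131.064 = 84.210 atm
ΔP = 84.210 − 151.114 = -66.90 atm

ΔP ≈ -66.90 atm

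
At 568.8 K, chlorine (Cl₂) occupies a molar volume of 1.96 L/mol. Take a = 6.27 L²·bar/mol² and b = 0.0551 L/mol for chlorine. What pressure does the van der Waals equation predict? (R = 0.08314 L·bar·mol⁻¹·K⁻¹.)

P ≈ 23.19 bar

P = RT/(V_m − b) − a/V_m²
RT/(V_m − b) = (0.08314)(568.8)/(1.96 − 0.0551) = 47.290/1.9049 = 24.825 bar
a/V_m² = 6.27/(1.96)² = 1.6321 bar
P = 24.825 − 1.6321 = 23.19 bar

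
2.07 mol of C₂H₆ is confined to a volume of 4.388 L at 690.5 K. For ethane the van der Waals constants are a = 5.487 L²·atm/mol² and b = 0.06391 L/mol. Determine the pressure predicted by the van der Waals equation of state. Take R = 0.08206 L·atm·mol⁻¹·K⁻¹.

P = nRT/(V − nb) − a n²/V²
nRT/(V − nb) = (2.07)(0.08206)(690.5)/(4.388 − 2.07×0.06391) = 117.29/4.2557 = 27.561 atm
a n²/V² = (5.487)(2.07)²/(4.388)² = 1.2211 atm
P = 27.561 − 1.2211 = 26.34 atm

P ≈ 26.34 atm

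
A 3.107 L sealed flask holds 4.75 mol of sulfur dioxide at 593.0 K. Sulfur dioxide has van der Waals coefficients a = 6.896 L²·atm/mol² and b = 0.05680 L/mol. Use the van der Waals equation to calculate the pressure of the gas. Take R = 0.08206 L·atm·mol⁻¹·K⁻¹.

P ≈ 65.35 atm

P = nRT/(V − nb) − a n²/V²
nRT/(V − nb) = (4.75)(0.08206)(593.0)/(3.107 − 4.75×0.05680) = 231.14/2.8372 = 81.468 atm
a n²/V² = (6.896)(4.75)²/(3.107)² = 16.118 atm
P = 81.468 − 16.118 = 65.35 atm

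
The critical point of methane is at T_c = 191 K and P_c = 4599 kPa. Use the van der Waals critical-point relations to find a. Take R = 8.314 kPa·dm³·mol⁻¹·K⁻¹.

a ≈ 231.3 kPa·dm⁶/mol²

From T_c = 8a/(27Rb) and P_c = a/(27b²): a = 27 R² T_c²/(64 P_c).
a = 27×(8.314)²×(191)²/(64×4599) = 68084858/294336 = 231.3 kPa·dm⁶/mol²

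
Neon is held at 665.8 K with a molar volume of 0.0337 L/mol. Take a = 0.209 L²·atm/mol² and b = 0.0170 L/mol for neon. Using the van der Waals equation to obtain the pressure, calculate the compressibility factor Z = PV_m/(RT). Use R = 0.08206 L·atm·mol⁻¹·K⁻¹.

Z ≈ 1.904

P = RT/(V_m − b) − a/V_m² = (0.08206)(665.8)/(0.0337 − 0.0170) − 0.209/(0.0337)²
  = 54.636/0.016700 − 184.03 = 3271.6 − 184.03 = 3087.6 atm
Z = PV_m/(RT) = (3087.6)(0.0337)/((0.08206)(665.8)) = 104.05/54.636 = 1.904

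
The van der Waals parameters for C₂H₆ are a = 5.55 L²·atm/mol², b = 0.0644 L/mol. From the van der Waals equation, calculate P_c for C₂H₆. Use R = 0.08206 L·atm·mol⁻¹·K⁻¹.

P_c ≈ 49.56 atm

For a van der Waals gas, P_c = a/(27b²).
P_c = 5.55/(27×(0.0644)²) = 5.55/0.11198 = 49.56 atm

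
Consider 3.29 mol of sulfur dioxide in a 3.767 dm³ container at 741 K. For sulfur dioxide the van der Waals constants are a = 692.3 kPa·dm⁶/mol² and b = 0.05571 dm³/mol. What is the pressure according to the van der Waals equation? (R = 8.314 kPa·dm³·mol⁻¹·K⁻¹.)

P ≈ 5128 kPa

P = nRT/(V − nb) − a n²/V²
nRT/(V − nb) = (3.29)(8.314)(741)/(3.767 − 3.29×0.05571) = 20269/3.5837 = 5655.9 kPa
a n²/V² = (692.3)(3.29)²/(3.767)² = 528.07 kPa
P = 5655.9 − 528.07 = 5128 kPa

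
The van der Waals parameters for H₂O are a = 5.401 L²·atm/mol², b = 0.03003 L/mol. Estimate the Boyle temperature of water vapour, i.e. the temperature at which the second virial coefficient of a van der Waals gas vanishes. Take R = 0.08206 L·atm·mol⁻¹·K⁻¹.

For a van der Waals gas the second virial coefficient B₂ = b − a/(RT) vanishes at T_B = a/(Rb).
T_B = 5.401/(0.08206×0.03003) = 5.401/0.0024643 = 2192 K

T_B ≈ 2192 K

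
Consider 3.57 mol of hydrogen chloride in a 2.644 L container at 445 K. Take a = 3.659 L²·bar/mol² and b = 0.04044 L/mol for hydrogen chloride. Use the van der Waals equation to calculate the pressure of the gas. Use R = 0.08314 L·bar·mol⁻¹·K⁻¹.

P = nRT/(V − nb) − a n²/V²
nRT/(V − nb) = (3.57)(0.08314)(445)/(2.644 − 3.57×0.04044) = 132.08/2.4996 = 52.840 bar
a n²/V² = (3.659)(3.57)²/(2.644)² = 6.6708 bar
P = 52.840 − 6.6708 = 46.17 bar

P ≈ 46.17 bar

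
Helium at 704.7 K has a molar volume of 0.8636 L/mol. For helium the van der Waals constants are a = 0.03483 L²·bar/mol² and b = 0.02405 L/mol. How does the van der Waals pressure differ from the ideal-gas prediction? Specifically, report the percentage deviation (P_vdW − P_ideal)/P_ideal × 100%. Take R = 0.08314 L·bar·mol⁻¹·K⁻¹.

2.80 %

Ideal: P_ideal = RT/V_m = (0.08314)(704.7)/0.8636 = 67.8425 bar
vdW: P = RT/(V_m − b) − a/V_m² = 58.5888/0.839550 − 0.03483/0.745805 = 69.7860 − 0.0467012 = 69.7393 bar
% deviation = (69.7393 − 67.8425)/67.8425 × 100% = 2.80%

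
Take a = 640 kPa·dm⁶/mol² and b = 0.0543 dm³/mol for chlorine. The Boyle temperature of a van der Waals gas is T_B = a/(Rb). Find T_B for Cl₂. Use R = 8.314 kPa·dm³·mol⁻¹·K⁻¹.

For a van der Waals gas the second virial coefficient B₂ = b − a/(RT) vanishes at T_B = a/(Rb).
T_B = 640/(8.314×0.0543) = 640/0.45145 = 1418 K

T_B ≈ 1418 K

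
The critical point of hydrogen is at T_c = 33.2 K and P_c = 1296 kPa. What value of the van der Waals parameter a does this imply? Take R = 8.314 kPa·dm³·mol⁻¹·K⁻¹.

a ≈ 24.80 kPa·dm⁶/mol²

From T_c = 8a/(27Rb) and P_c = a/(27b²): a = 27 R² T_c²/(64 P_c).
a = 27×(8.314)²×(33.2)²/(64×1296) = 2057122/82944 = 24.80 kPa·dm⁶/mol²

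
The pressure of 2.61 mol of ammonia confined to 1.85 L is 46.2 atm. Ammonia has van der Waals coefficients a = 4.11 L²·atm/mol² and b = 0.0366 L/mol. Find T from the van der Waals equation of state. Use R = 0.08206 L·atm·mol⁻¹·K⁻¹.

T ≈ 445.5 K

T = (P + a n²/V²)(V − nb)/(nR)
P + a n²/V² = 46.2 + (4.11)(2.61)²/(1.85)² = 54.380 atm
V − nb = 1.85 − (2.61)(0.0366) = 1.7545 L
T = (54.380)(1.7545)/((2.61)(0.08206)) = 445.5 K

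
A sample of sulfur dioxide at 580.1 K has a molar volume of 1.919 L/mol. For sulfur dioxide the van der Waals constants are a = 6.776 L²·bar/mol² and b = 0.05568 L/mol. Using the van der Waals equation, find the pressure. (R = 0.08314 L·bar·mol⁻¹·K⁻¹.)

P = RT/(V_m − b) − a/V_m²
RT/(V_m − b) = (0.08314)(580.1)/(1.919 − 0.05568) = 48.230/1.8633 = 25.884 bar
a/V_m² = 6.776/(1.919)² = 1.8400 bar
P = 25.884 − 1.8400 = 24.04 bar

P ≈ 24.04 bar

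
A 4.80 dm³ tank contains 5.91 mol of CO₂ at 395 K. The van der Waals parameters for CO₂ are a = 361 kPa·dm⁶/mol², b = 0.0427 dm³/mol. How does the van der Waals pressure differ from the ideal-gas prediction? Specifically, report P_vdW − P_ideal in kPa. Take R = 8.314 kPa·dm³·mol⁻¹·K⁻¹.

ΔP ≈ -322.9 kPa

Ideal: P_ideal = nRT/V = (5.91)(8.314)(395)/4.80 = 4043.46 kPa
vdW: P = nRT/(V − nb) − a n²/V² = 19408.6/4.54764 − 12609.0/23.0400 = 4267.84 − 547.266 = 3720.57 kPa
ΔP = 3720.57 − 4043.46 = -322.9 kPa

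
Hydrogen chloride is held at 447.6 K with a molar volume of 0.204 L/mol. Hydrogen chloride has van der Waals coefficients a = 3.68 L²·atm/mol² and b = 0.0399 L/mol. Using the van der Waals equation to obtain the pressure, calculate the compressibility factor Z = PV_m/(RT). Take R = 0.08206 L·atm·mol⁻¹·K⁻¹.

Z ≈ 0.7520

P = RT/(V_m − b) − a/V_m² = (0.08206)(447.6)/(0.204 − 0.0399) − 3.68/(0.204)²
  = 36.730/0.16410 − 88.428 = 223.83 − 88.428 = 135.40 atm
Z = PV_m/(RT) = (135.40)(0.204)/((0.08206)(447.6)) = 27.622/36.730 = 0.7520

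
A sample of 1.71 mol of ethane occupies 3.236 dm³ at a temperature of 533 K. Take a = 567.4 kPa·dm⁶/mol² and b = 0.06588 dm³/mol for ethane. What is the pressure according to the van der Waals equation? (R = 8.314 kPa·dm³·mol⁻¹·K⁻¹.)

P ≈ 2268 kPa

P = nRT/(V − nb) − a n²/V²
nRT/(V − nb) = (1.71)(8.314)(533)/(3.236 − 1.71×0.06588) = 7577.6/3.1233 = 2426.2 kPa
a n²/V² = (567.4)(1.71)²/(3.236)² = 158.44 kPa
P = 2426.2 − 158.44 = 2268 kPa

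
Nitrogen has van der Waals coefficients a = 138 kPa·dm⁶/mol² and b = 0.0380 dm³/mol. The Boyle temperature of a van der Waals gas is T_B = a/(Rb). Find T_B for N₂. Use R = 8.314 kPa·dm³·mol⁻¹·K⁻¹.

T_B ≈ 436.8 K

For a van der Waals gas the second virial coefficient B₂ = b − a/(RT) vanishes at T_B = a/(Rb).
T_B = 138/(8.314×0.0380) = 138/0.31593 = 436.8 K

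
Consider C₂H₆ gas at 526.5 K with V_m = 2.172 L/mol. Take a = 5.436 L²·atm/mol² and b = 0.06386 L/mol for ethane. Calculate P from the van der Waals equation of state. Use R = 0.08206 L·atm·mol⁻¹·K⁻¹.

P = RT/(V_m − b) − a/V_m²
RT/(V_m − b) = (0.08206)(526.5)/(2.172 − 0.06386) = 43.205/2.1081 = 20.495 atm
a/V_m² = 5.436/(2.172)² = 1.1523 atm
P = 20.495 − 1.1523 = 19.34 atm

P ≈ 19.34 atm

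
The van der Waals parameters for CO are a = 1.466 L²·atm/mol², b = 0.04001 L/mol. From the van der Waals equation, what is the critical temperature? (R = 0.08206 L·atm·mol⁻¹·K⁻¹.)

For a van der Waals gas, T_c = 8a/(27Rb).
T_c = 8×1.466/(27×0.08206×0.04001) = 11.728/0.088647 = 132.3 K

T_c ≈ 132.3 K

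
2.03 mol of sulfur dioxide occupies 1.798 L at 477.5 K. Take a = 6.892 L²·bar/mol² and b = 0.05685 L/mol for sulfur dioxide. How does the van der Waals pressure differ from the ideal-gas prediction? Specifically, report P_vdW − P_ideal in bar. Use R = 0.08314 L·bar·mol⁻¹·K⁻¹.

ΔP ≈ -5.711 bar

Ideal: P_ideal = nRT/V = (2.03)(0.08314)(477.5)/1.798 = 44.8218 bar
vdW: P = nRT/(V − nb) − a n²/V² = 80.5897/1.68259 − 28.4012/3.23280 = 47.8962 − 8.78533 = 39.1109 bar
ΔP = 39.1109 − 44.8218 = -5.711 bar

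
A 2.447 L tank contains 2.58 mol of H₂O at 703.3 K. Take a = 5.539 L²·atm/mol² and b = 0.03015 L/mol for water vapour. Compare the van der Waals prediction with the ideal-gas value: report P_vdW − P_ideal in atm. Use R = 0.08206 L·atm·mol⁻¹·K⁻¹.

ΔP ≈ -4.160 atm

Ideal: P_ideal = nRT/V = (2.58)(0.08206)(703.3)/2.447 = 60.8496 atm
vdW: P = nRT/(V − nb) − a n²/V² = 148.899/2.36921 − 36.8698/5.98781 = 62.8475 − 6.15748 = 56.6900 atm
ΔP = 56.6900 − 60.8496 = -4.160 atm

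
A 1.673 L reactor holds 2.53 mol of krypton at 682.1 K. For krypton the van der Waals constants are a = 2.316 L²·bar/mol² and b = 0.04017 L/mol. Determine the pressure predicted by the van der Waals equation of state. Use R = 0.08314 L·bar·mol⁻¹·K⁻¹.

P ≈ 86.01 bar

P = nRT/(V − nb) − a n²/V²
nRT/(V − nb) = (2.53)(0.08314)(682.1)/(1.673 − 2.53×0.04017) = 143.48/1.5714 = 91.307 bar
a n²/V² = (2.316)(2.53)²/(1.673)² = 5.2965 bar
P = 91.307 − 5.2965 = 86.01 bar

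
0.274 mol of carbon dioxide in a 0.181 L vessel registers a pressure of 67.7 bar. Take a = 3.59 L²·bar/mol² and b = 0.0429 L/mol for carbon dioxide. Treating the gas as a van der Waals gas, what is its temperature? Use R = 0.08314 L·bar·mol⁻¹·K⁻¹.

T ≈ 564.1 K

T = (P + a n²/V²)(V − nb)/(nR)
P + a n²/V² = 67.7 + (3.59)(0.274)²/(0.181)² = 75.927 bar
V − nb = 0.181 − (0.274)(0.0429) = 0.16925 L
T = (75.927)(0.16925)/((0.274)(0.08314)) = 564.1 K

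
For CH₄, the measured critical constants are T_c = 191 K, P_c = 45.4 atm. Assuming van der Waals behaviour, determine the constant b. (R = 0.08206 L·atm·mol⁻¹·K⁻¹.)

From T_c = 8a/(27Rb) and P_c = a/(27b²): b = R T_c/(8 P_c).
b = (0.08206)(191)/(8×45.4) = 15.673/363.20 = 0.04315 L/mol

b ≈ 0.04315 L/mol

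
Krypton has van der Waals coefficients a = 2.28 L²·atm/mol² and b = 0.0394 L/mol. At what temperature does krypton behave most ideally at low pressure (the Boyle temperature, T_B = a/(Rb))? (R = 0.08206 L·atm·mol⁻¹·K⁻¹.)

T_B ≈ 705.2 K

For a van der Waals gas the second virial coefficient B₂ = b − a/(RT) vanishes at T_B = a/(Rb).
T_B = 2.28/(0.08206×0.0394) = 2.28/0.0032332 = 705.2 K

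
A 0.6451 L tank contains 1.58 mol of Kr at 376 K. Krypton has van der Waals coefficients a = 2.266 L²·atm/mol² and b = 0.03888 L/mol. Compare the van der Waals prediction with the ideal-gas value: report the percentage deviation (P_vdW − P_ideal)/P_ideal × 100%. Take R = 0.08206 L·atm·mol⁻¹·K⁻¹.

-7.46 %

Ideal: P_ideal = nRT/V = (1.58)(0.08206)(376)/0.6451 = 75.5700 atm
vdW: P = nRT/(V − nb) − a n²/V² = 48.7502/0.583670 − 5.65684/0.416154 = 83.5236 − 13.5931 = 69.9305 atm
% deviation = (69.9305 − 75.5700)/75.5700 × 100% = -7.46%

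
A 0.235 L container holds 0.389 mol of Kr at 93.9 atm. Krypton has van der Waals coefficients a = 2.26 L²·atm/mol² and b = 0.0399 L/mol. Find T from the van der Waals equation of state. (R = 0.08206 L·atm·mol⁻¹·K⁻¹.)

T ≈ 688.2 K

T = (P + a n²/V²)(V − nb)/(nR)
P + a n²/V² = 93.9 + (2.26)(0.389)²/(0.235)² = 100.09 atm
V − nb = 0.235 − (0.389)(0.0399) = 0.21948 L
T = (100.09)(0.21948)/((0.389)(0.08206)) = 688.2 K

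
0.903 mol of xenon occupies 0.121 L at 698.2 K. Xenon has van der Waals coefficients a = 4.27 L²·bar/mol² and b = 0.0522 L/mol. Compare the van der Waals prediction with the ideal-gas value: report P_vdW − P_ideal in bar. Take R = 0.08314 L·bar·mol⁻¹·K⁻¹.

ΔP ≈ 38.64 bar

Ideal: P_ideal = nRT/V = (0.903)(0.08314)(698.2)/0.121 = 433.204 bar
vdW: P = nRT/(V − nb) − a n²/V² = 52.4177/0.0738634 − 3.48180/0.0146410 = 709.657 − 237.812 = 471.845 bar
ΔP = 471.845 − 433.204 = 38.64 bar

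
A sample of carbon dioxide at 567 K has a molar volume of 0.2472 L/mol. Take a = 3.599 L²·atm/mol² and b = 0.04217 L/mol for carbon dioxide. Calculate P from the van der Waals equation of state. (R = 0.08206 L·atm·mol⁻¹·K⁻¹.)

P ≈ 168.0 atm

P = RT/(V_m − b) − a/V_m²
RT/(V_m − b) = (0.08206)(567)/(0.2472 − 0.04217) = 46.528/0.20503 = 226.93 atm
a/V_m² = 3.599/(0.2472)² = 58.896 atm
P = 226.93 − 58.896 = 168.0 atm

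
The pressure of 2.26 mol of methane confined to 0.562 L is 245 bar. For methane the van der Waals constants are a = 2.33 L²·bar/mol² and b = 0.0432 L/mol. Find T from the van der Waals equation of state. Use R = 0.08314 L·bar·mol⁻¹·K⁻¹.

T = (P + a n²/V²)(V − nb)/(nR)
P + a n²/V² = 245 + (2.33)(2.26)²/(0.562)² = 282.68 bar
V − nb = 0.562 − (2.26)(0.0432) = 0.46437 L
T = (282.68)(0.46437)/((2.26)(0.08314)) = 698.6 K

T ≈ 698.6 K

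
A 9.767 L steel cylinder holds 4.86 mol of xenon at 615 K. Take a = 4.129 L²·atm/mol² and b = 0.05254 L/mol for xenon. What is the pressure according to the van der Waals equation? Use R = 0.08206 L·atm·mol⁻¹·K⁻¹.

P ≈ 24.76 atm

P = nRT/(V − nb) − a n²/V²
nRT/(V − nb) = (4.86)(0.08206)(615)/(9.767 − 4.86×0.05254) = 245.27/9.5117 = 25.786 atm
a n²/V² = (4.129)(4.86)²/(9.767)² = 1.0223 atm
P = 25.786 − 1.0223 = 24.76 atm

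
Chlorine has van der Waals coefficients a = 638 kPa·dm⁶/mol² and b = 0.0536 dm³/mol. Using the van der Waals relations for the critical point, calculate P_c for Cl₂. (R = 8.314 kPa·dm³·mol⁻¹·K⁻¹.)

For a van der Waals gas, P_c = a/(27b²).
P_c = 638/(27×(0.0536)²) = 638/0.077570 = 8225 kPa

P_c ≈ 8225 kPa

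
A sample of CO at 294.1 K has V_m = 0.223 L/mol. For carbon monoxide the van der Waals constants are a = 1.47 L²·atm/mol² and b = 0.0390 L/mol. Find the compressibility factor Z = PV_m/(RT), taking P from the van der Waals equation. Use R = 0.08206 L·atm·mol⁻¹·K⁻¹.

Z ≈ 0.9388

P = RT/(V_m − b) − a/V_m² = (0.08206)(294.1)/(0.223 − 0.0390) − 1.47/(0.223)²
  = 24.134/0.18400 − 29.560 = 131.16 − 29.560 = 101.60 atm
Z = PV_m/(RT) = (101.60)(0.223)/((0.08206)(294.1)) = 22.657/24.134 = 0.9388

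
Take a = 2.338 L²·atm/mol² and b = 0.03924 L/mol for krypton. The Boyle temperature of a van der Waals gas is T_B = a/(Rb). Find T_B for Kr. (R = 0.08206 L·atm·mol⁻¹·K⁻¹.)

For a van der Waals gas the second virial coefficient B₂ = b − a/(RT) vanishes at T_B = a/(Rb).
T_B = 2.338/(0.08206×0.03924) = 2.338/0.0032200 = 726.1 K

T_B ≈ 726.1 K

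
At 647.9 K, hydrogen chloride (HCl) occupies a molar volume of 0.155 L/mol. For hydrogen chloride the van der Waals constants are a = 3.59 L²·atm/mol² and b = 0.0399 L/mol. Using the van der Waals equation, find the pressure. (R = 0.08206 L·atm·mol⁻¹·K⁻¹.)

P ≈ 312.5 atm

P = RT/(V_m − b) − a/V_m²
RT/(V_m − b) = (0.08206)(647.9)/(0.155 − 0.0399) = 53.167/0.11510 = 461.92 atm
a/V_m² = 3.59/(0.155)² = 149.43 atm
P = 461.92 − 149.43 = 312.5 atm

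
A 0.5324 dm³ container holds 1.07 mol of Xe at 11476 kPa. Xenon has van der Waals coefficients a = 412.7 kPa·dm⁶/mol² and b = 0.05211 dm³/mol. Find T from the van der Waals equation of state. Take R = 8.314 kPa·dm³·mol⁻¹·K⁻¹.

T ≈ 704.2 K

T = (P + a n²/V²)(V − nb)/(nR)
P + a n²/V² = 11476 + (412.7)(1.07)²/(0.5324)² = 13143 kPa
V − nb = 0.5324 − (1.07)(0.05211) = 0.47664 dm³
T = (13143)(0.47664)/((1.07)(8.314)) = 704.2 K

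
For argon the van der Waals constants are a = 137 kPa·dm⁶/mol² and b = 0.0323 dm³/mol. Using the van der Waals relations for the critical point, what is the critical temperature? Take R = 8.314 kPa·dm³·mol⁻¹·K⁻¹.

T_c ≈ 151.2 K

For a van der Waals gas, T_c = 8a/(27Rb).
T_c = 8×137/(27×8.314×0.0323) = 1096.0/7.2506 = 151.2 K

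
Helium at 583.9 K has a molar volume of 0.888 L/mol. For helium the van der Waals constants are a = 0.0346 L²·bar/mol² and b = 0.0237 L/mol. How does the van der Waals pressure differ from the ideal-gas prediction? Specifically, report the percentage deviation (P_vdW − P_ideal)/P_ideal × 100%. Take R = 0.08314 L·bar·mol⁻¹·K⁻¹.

Ideal: P_ideal = RT/V_m = (0.08314)(583.9)/0.888 = 54.6683 bar
vdW: P = RT/(V_m − b) − a/V_m² = 48.5454/0.864300 − 0.0346/0.788544 = 56.1673 − 0.0438783 = 56.1234 bar
% deviation = (56.1234 − 54.6683)/54.6683 × 100% = 2.66%

2.66 %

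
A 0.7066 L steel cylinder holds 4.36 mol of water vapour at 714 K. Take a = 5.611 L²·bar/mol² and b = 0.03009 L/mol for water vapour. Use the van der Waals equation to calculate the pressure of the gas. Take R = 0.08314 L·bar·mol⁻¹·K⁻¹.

P ≈ 236.2 bar

P = nRT/(V − nb) − a n²/V²
nRT/(V − nb) = (4.36)(0.08314)(714)/(0.7066 − 4.36×0.03009) = 258.82/0.57541 = 449.80 bar
a n²/V² = (5.611)(4.36)²/(0.7066)² = 213.63 bar
P = 449.80 − 213.63 = 236.2 bar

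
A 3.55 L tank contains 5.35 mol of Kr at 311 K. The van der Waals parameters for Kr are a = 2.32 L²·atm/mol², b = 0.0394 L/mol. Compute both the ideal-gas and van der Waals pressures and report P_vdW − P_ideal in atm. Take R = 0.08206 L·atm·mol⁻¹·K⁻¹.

ΔP ≈ -2.841 atm

Ideal: P_ideal = nRT/V = (5.35)(0.08206)(311)/3.55 = 38.4607 atm
vdW: P = nRT/(V − nb) − a n²/V² = 136.536/3.33921 − 66.4042/12.6025 = 40.8887 − 5.26913 = 35.6196 atm
ΔP = 35.6196 − 38.4607 = -2.841 atm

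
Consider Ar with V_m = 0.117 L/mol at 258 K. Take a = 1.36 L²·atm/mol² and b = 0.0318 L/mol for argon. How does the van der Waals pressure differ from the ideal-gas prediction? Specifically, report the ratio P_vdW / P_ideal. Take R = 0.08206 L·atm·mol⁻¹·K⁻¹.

P_vdW / P_ideal ≈ 0.8242

Ideal: P_ideal = RT/V_m = (0.08206)(258)/0.117 = 180.953 atm
vdW: P = RT/(V_m − b) − a/V_m² = 21.1715/0.0852000 − 1.36/0.0136890 = 248.492 − 99.3498 = 149.142 atm
Ratio = 149.142/180.953 = 0.8242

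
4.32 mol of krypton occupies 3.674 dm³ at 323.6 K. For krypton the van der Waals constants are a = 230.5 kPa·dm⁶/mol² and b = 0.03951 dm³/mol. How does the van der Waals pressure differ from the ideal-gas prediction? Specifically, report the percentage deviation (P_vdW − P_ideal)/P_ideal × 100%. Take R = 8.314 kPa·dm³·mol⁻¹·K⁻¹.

-5.20 %

Ideal: P_ideal = nRT/V = (4.32)(8.314)(323.6)/3.674 = 3163.47 kPa
vdW: P = nRT/(V − nb) − a n²/V² = 11622.6/3.50332 − 4301.68/13.4983 = 3317.60 − 318.683 = 2998.92 kPa
% deviation = (2998.92 − 3163.47)/3163.47 × 100% = -5.20%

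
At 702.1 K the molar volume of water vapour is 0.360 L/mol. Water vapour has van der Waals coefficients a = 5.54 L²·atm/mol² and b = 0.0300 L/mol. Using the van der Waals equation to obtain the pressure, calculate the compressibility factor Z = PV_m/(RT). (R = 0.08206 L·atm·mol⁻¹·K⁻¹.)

Z ≈ 0.8238

P = RT/(V_m − b) − a/V_m² = (0.08206)(702.1)/(0.360 − 0.0300) − 5.54/(0.360)²
  = 57.614/0.33000 − 42.747 = 174.59 − 42.747 = 131.84 atm
Z = PV_m/(RT) = (131.84)(0.360)/((0.08206)(702.1)) = 47.462/57.614 = 0.8238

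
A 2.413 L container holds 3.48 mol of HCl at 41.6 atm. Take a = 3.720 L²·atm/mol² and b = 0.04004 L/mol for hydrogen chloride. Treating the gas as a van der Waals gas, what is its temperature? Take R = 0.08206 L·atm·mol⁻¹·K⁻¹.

T ≈ 392.8 K

T = (P + a n²/V²)(V − nb)/(nR)
P + a n²/V² = 41.6 + (3.720)(3.48)²/(2.413)² = 49.337 atm
V − nb = 2.413 − (3.48)(0.04004) = 2.2737 L
T = (49.337)(2.2737)/((3.48)(0.08206)) = 392.8 K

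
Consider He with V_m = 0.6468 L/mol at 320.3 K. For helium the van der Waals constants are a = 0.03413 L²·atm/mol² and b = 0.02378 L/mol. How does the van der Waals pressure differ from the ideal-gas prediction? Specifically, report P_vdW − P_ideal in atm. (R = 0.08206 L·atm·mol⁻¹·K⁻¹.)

ΔP ≈ 1.469 atm

Ideal: P_ideal = RT/V_m = (0.08206)(320.3)/0.6468 = 40.6367 atm
vdW: P = RT/(V_m − b) − a/V_m² = 26.2838/0.623020 − 0.03413/0.418350 = 42.1877 − 0.0815824 = 42.1061 atm
ΔP = 42.1061 − 40.6367 = 1.469 atm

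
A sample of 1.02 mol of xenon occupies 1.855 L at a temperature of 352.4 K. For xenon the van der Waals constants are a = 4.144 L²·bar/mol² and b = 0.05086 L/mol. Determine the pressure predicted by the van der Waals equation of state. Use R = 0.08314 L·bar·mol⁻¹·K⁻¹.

P ≈ 15.32 bar

P = nRT/(V − nb) − a n²/V²
nRT/(V − nb) = (1.02)(0.08314)(352.4)/(1.855 − 1.02×0.05086) = 29.885/1.8031 = 16.574 bar
a n²/V² = (4.144)(1.02)²/(1.855)² = 1.2529 bar
P = 16.574 − 1.2529 = 15.32 bar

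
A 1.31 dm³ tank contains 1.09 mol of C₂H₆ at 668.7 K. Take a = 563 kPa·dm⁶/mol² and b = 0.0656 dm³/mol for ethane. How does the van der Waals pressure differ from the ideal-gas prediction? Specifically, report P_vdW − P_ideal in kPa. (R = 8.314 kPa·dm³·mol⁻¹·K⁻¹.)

ΔP ≈ -122.7 kPa

Ideal: P_ideal = nRT/V = (1.09)(8.314)(668.7)/1.31 = 4625.90 kPa
vdW: P = nRT/(V − nb) − a n²/V² = 6059.93/1.23850 − 668.900/1.71610 = 4892.96 − 389.779 = 4503.18 kPa
ΔP = 4503.18 − 4625.90 = -122.7 kPa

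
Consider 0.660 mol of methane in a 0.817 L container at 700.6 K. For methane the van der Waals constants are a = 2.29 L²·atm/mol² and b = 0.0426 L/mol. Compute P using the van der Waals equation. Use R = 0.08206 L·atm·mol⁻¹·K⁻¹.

P ≈ 46.60 atm

P = nRT/(V − nb) − a n²/V²
nRT/(V − nb) = (0.660)(0.08206)(700.6)/(0.817 − 0.660×0.0426) = 37.944/0.78888 = 48.099 atm
a n²/V² = (2.29)(0.660)²/(0.817)² = 1.4944 atm
P = 48.099 − 1.4944 = 46.60 atm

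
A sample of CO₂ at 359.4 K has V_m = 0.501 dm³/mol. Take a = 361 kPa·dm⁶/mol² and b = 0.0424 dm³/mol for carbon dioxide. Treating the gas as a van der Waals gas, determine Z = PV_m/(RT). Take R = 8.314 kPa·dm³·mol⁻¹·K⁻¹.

Z ≈ 0.8513

P = RT/(V_m − b) − a/V_m² = (8.314)(359.4)/(0.501 − 0.0424) − 361/(0.501)²
  = 2988.1/0.45860 − 1438.2 = 6515.7 − 1438.2 = 5077.5 kPa
Z = PV_m/(RT) = (5077.5)(0.501)/((8.314)(359.4)) = 2543.8/2988.1 = 0.8513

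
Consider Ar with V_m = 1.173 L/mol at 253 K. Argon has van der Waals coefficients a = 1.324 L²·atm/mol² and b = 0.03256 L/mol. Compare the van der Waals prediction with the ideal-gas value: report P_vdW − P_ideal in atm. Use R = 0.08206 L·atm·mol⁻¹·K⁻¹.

Ideal: P_ideal = RT/V_m = (0.08206)(253)/1.173 = 17.6992 atm
vdW: P = RT/(V_m − b) − a/V_m² = 20.7612/1.14044 − 1.324/1.37593 = 18.2046 − 0.962258 = 17.2423 atm
ΔP = 17.2423 − 17.6992 = -0.457 atm

ΔP ≈ -0.457 atm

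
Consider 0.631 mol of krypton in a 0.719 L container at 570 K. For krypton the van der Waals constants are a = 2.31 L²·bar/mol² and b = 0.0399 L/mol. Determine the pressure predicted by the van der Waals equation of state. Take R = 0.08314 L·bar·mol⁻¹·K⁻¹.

P = nRT/(V − nb) − a n²/V²
nRT/(V − nb) = (0.631)(0.08314)(570)/(0.719 − 0.631×0.0399) = 29.903/0.69382 = 43.099 bar
a n²/V² = (2.31)(0.631)²/(0.719)² = 1.7792 bar
P = 43.099 − 1.7792 = 41.32 bar

P ≈ 41.32 bar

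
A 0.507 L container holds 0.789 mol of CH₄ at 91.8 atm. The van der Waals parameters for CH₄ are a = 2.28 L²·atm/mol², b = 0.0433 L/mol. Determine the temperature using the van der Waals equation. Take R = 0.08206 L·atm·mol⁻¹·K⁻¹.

T ≈ 710.7 K

T = (P + a n²/V²)(V − nb)/(nR)
P + a n²/V² = 91.8 + (2.28)(0.789)²/(0.507)² = 97.322 atm
V − nb = 0.507 − (0.789)(0.0433) = 0.47284 L
T = (97.322)(0.47284)/((0.789)(0.08206)) = 710.7 K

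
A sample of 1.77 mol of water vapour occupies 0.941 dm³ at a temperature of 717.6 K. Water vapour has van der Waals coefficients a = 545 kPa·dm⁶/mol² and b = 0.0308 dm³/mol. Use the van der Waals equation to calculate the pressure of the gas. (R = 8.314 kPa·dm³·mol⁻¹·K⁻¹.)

P = nRT/(V − nb) − a n²/V²
nRT/(V − nb) = (1.77)(8.314)(717.6)/(0.941 − 1.77×0.0308) = 10560/0.88648 = 11912 kPa
a n²/V² = (545)(1.77)²/(0.941)² = 1928.3 kPa
P = 11912 − 1928.3 = 9984 kPa

P ≈ 9984 kPa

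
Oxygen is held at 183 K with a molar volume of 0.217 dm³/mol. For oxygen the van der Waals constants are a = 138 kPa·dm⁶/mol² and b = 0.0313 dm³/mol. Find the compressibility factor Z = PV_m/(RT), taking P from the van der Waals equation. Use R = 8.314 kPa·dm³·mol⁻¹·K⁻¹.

Z ≈ 0.7506

P = RT/(V_m − b) − a/V_m² = (8.314)(183)/(0.217 − 0.0313) − 138/(0.217)²
  = 1521.5/0.18570 − 2930.6 = 8193.3 − 2930.6 = 5262.7 kPa
Z = PV_m/(RT) = (5262.7)(0.217)/((8.314)(183)) = 1142.0/1521.5 = 0.7506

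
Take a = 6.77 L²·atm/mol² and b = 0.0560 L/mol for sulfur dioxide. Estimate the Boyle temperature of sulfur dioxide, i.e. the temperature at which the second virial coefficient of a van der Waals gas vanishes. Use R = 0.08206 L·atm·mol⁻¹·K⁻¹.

For a van der Waals gas the second virial coefficient B₂ = b − a/(RT) vanishes at T_B = a/(Rb).
T_B = 6.77/(0.08206×0.0560) = 6.77/0.0045954 = 1473 K

T_B ≈ 1473 K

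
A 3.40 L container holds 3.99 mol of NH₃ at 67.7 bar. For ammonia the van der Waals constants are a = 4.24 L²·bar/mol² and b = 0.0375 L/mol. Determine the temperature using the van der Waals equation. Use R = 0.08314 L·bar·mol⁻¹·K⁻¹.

T ≈ 720.6 K

T = (P + a n²/V²)(V − nb)/(nR)
P + a n²/V² = 67.7 + (4.24)(3.99)²/(3.40)² = 73.539 bar
V − nb = 3.40 − (3.99)(0.0375) = 3.2504 L
T = (73.539)(3.2504)/((3.99)(0.08314)) = 720.6 K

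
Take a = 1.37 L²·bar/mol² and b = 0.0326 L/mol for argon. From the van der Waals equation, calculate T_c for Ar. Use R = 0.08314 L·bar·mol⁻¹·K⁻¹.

For a van der Waals gas, T_c = 8a/(27Rb).
T_c = 8×1.37/(27×0.08314×0.0326) = 10.960/0.073180 = 149.8 K

T_c ≈ 149.8 K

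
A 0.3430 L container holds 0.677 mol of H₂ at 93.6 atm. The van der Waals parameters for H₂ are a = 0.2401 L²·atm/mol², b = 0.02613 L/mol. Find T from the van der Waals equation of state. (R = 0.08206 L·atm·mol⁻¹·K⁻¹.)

T ≈ 553.6 K

T = (P + a n²/V²)(V − nb)/(nR)
P + a n²/V² = 93.6 + (0.2401)(0.677)²/(0.3430)² = 94.535 atm
V − nb = 0.3430 − (0.677)(0.02613) = 0.32531 L
T = (94.535)(0.32531)/((0.677)(0.08206)) = 553.6 K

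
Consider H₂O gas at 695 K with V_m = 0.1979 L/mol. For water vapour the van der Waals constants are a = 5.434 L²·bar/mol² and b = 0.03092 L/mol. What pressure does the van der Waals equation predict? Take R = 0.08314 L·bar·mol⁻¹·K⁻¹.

P = RT/(V_m − b) − a/V_m²
RT/(V_m − b) = (0.08314)(695)/(0.1979 − 0.03092) = 57.782/0.16698 = 346.04 bar
a/V_m² = 5.434/(0.1979)² = 138.75 bar
P = 346.04 − 138.75 = 207.3 bar

P ≈ 207.3 bar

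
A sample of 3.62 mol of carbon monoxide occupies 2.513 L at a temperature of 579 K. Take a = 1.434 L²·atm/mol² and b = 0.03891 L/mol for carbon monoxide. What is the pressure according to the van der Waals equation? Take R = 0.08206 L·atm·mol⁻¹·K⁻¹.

P = nRT/(V − nb) − a n²/V²
nRT/(V − nb) = (3.62)(0.08206)(579)/(2.513 − 3.62×0.03891) = 172.00/2.3721 = 72.510 atm
a n²/V² = (1.434)(3.62)²/(2.513)² = 2.9756 atm
P = 72.510 − 2.9756 = 69.53 atm

P ≈ 69.53 atm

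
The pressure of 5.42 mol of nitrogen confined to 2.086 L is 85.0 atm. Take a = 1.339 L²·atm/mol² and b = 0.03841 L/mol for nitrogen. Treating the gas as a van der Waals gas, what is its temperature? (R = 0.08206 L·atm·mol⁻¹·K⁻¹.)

T = (P + a n²/V²)(V − nb)/(nR)
P + a n²/V² = 85.0 + (1.339)(5.42)²/(2.086)² = 94.040 atm
V − nb = 2.086 − (5.42)(0.03841) = 1.8778 L
T = (94.040)(1.8778)/((5.42)(0.08206)) = 397.0 K

T ≈ 397.0 K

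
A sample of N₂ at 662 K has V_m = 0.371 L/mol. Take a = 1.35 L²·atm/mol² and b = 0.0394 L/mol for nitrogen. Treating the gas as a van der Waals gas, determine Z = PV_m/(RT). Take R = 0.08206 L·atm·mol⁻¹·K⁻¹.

P = RT/(V_m − b) − a/V_m² = (0.08206)(662)/(0.371 − 0.0394) − 1.35/(0.371)²
  = 54.324/0.33160 − 9.8081 = 163.82 − 9.8081 = 154.01 atm
Z = PV_m/(RT) = (154.01)(0.371)/((0.08206)(662)) = 57.138/54.324 = 1.052

Z ≈ 1.052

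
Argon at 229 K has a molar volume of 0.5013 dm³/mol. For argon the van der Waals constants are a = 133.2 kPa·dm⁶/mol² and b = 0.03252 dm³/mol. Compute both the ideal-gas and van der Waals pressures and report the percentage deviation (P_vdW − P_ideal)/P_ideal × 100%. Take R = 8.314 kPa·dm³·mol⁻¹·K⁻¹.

Ideal: P_ideal = RT/V_m = (8.314)(229)/0.5013 = 3797.94 kPa
vdW: P = RT/(V_m − b) − a/V_m² = 1903.91/0.468780 − 133.2/0.251302 = 4061.41 − 530.040 = 3531.37 kPa
% deviation = (3531.37 − 3797.94)/3797.94 × 100% = -7.02%

-7.02 %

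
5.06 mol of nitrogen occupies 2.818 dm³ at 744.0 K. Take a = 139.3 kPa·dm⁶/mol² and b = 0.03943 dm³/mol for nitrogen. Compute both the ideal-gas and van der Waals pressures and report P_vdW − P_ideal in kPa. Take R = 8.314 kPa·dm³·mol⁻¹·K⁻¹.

Ideal: P_ideal = nRT/V = (5.06)(8.314)(744.0)/2.818 = 11106.9 kPa
vdW: P = nRT/(V − nb) − a n²/V² = 31299.2/2.61848 − 3566.58/7.94112 = 11953.2 − 449.128 = 11504.1 kPa
ΔP = 11504.1 − 11106.9 = 397 kPa

ΔP ≈ 397 kPa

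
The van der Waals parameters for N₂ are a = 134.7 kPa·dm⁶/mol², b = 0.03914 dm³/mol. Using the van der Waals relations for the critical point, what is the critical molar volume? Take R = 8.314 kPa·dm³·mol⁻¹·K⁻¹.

V_m,c ≈ 0.1174 dm³/mol

For a van der Waals gas, V_m,c = 3b.
V_m,c = 3×0.03914 = 0.1174 dm³/mol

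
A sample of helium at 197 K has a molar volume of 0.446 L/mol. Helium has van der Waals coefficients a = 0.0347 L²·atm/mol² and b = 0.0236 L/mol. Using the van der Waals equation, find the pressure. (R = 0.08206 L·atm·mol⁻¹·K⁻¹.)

P ≈ 38.10 atm

P = RT/(V_m − b) − a/V_m²
RT/(V_m − b) = (0.08206)(197)/(0.446 − 0.0236) = 16.166/0.42240 = 38.272 atm
a/V_m² = 0.0347/(0.446)² = 0.17445 atm
P = 38.272 − 0.17445 = 38.10 atm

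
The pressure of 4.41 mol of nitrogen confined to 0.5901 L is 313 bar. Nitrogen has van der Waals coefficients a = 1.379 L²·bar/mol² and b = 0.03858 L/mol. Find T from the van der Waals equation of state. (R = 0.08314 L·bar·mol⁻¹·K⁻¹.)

T = (P + a n²/V²)(V − nb)/(nR)
P + a n²/V² = 313 + (1.379)(4.41)²/(0.5901)² = 390.02 bar
V − nb = 0.5901 − (4.41)(0.03858) = 0.41996 L
T = (390.02)(0.41996)/((4.41)(0.08314)) = 446.7 K

T ≈ 446.7 K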